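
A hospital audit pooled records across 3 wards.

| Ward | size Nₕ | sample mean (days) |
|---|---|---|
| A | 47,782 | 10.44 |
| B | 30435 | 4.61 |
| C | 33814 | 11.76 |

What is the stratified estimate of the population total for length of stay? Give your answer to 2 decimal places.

1036802.07

A: 47782·10.44 = 498844.08
B: 30435·4.61 = 140305.35
C: 33814·11.76 = 397652.64
τ̂ = Σ Nₕx̄ₕ = 1036802.07.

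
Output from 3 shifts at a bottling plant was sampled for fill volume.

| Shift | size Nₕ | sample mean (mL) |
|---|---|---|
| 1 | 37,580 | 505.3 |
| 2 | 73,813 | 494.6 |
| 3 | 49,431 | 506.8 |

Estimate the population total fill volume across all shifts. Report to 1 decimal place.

80548714.6

Population total = Σ Nₕ·x̄ₕ (each stratum's size times its mean).
37580·505.3 + 73813·494.6 + 49431·506.8 = 18989174 + 36507909.8 + 25051630.8 = 80548714.6.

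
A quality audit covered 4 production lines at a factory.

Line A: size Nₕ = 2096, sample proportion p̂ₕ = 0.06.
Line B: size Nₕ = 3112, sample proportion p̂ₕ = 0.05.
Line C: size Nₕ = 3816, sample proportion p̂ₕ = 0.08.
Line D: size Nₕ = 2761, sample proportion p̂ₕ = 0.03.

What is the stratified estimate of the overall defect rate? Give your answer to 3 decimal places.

Wₕ = Nₕ/N with N = 11785: 0.1779, 0.2641, 0.3238, 0.2343.
p̂_st = 0.1779·0.06 + 0.2641·0.05 + 0.3238·0.08 + 0.2343·0.03 ≈ 0.05681... → 0.057.

0.057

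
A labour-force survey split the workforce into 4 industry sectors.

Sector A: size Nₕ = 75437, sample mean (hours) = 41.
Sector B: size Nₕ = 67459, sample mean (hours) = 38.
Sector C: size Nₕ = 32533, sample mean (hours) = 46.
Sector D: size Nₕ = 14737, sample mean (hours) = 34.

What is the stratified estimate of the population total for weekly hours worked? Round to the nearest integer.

7653935

A: 75437·41 = 3092917
B: 67459·38 = 2563442
C: 32533·46 = 1496518
D: 14737·34 = 501058
τ̂ = Σ Nₕx̄ₕ = 7653935.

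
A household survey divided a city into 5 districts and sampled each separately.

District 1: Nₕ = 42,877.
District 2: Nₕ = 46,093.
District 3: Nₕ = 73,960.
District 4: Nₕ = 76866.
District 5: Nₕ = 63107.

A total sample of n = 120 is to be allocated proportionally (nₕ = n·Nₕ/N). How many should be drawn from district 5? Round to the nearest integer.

25

Share of district 5 = 63107/302903 = 0.20834.
Allocate 120 × 0.20834 = 25.001... → 25.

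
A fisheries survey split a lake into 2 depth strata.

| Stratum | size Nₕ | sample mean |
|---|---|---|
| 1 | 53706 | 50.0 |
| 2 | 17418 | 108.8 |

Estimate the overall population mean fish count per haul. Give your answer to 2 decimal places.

x̄_st = (Σ Nₕx̄ₕ) / (Σ Nₕ) = (53706·50.0 + 17418·108.8) / 71124
= 4580378.4 / 71124 = 64.3999... → 64.40.

64.40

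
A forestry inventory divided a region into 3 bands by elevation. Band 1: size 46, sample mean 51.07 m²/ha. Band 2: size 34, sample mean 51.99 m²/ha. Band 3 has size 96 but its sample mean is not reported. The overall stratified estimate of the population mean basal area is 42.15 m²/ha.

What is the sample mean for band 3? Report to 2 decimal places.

34.39

N = 46 + 34 + 96 = 176.
Overall total = μ·N = 42.15·176 = 7418.4.
Subtract the known strata: 46·51.07 + 34·51.99 = 4116.88.
Remaining total for band 3: 7418.4 − 4116.88 = 3301.52.
Divide by its size: 3301.52 / 96 = 34.3908... → 34.39.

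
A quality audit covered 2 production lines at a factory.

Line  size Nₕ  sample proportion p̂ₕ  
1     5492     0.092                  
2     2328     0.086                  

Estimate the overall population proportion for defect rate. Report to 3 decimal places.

0.090

Wₕ = Nₕ/N with N = 7820: 0.7023, 0.2977.
p̂_st = 0.7023·0.092 + 0.2977·0.086 ≈ 0.09021... → 0.090.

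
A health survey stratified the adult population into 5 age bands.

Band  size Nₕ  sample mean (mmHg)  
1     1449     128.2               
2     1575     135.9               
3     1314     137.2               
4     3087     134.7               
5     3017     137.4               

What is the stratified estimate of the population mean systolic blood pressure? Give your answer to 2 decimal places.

135.07

N = 10442; weights Wₕ = Nₕ/N = (0.1388, 0.1508, 0.1258, 0.2956, 0.2889).
x̄_st = Σ Wₕ·x̄ₕ = 0.1388·128.2 + 0.1508·135.9 + 0.1258·137.2 + 0.2956·134.7 + 0.2889·137.4 ≈ 135.0737...
→ 135.07.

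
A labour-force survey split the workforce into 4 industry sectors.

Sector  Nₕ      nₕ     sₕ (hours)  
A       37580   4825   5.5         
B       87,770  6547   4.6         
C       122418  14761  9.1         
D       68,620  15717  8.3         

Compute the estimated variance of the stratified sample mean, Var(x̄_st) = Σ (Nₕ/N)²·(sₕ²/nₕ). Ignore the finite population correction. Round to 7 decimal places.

0.0013832

N = 316388; Wₕ = Nₕ/N.
sector A: (37580/316388)²·5.5²/4825 = 0.0000884508
sector B: (87770/316388)²·4.6²/6547 = 0.0002487285
sector C: (122418/316388)²·9.1²/14761 = 0.0008398806
sector D: (68620/316388)²·8.3²/15717 = 0.0002061807
Sum = 0.0013832405 → 0.0013832.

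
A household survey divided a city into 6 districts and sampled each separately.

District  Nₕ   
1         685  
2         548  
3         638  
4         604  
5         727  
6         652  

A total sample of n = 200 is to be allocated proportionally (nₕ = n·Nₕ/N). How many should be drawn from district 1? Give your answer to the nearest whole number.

Share of district 1 = 685/3854 = 0.17774.
Allocate 200 × 0.17774 = 35.547... → 36.

36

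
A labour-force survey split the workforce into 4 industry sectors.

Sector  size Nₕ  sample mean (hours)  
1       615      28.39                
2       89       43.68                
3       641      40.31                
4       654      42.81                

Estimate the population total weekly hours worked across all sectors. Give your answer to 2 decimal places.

75183.82

Estimate total by summing Nₕ·x̄ₕ over strata.
615·28.39 + 89·43.68 + 641·40.31 + 654·42.81 = 17459.85 + 3887.52 + 25838.71 + 27997.74 = 75183.82.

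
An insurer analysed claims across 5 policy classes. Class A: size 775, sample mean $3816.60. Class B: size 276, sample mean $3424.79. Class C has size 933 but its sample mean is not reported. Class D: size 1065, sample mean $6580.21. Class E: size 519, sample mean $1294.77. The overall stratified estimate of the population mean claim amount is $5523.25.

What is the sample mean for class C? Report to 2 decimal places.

N = 775 + 276 + 933 + 1065 + 519 = 3568.
Overall total = μ·N = 5523.25·3568 = 19706956.
Subtract the known strata: 775·3816.60 + 276·3424.79 + 1065·6580.21 + 519·1294.77 = 11583016.32.
Remaining total for class C: 19706956 − 11583016.32 = 8123939.68.
Divide by its size: 8123939.68 / 933 = 8707.3308... → 8707.33.

8707.33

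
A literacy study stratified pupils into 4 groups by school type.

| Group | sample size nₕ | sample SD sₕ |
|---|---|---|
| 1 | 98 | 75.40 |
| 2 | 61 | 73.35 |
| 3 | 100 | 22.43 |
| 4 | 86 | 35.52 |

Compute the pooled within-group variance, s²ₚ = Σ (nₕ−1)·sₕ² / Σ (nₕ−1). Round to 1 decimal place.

3024.4

Degrees of freedom: 97 + 60 + 99 + 85 = 341.
Σ(nₕ−1)sₕ² = 97·5685.16 + 60·5380.2225 + 99·503.1049 + 85·1261.6704 = 1031323.2391.
s²ₚ = 1031323.2391 / 341 = 3024.408... → 3024.4.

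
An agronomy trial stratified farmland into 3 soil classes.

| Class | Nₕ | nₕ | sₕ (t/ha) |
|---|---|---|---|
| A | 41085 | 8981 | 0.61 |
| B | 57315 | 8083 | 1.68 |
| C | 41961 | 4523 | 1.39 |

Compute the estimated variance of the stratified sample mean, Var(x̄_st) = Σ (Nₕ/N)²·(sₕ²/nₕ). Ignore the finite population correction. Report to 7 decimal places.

0.0000999

N = 140361. Term for each stratum: Wₕ²sₕ²/nₕ.
Var(x̄_st) = 0.0000035498 + 0.0000582223 + 0.0000381770 = 0.0000999492 → 0.0000999.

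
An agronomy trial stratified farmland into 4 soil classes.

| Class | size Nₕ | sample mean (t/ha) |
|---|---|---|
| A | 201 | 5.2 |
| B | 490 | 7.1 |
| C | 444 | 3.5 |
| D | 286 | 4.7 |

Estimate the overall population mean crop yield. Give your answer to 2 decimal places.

x̄_st = (Σ Nₕx̄ₕ) / (Σ Nₕ) = (201·5.2 + 490·7.1 + 444·3.5 + 286·4.7) / 1421
= 7422.4 / 1421 = 5.2234... → 5.22.

5.22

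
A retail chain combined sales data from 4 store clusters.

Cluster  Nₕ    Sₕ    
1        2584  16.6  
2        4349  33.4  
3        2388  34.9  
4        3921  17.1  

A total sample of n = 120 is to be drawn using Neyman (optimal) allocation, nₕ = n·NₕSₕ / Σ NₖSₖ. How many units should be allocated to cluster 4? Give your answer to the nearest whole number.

24

Σ NₕSₕ = 2584·16.6 + 4349·33.4 + 2388·34.9 + 3921·17.1 = 338541.3.
Share for 4: 67049.1/338541.3 = 0.19805.
n_4 = 120 × 0.19805 = 23.766... → 24.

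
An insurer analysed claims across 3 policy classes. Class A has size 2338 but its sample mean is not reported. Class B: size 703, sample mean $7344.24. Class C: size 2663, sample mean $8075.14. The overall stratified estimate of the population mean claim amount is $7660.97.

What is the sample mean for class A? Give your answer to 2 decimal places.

N = 2338 + 703 + 2663 = 5704.
Overall total = μ·N = 7660.97·5704 = 43698172.88.
Subtract the known strata: 703·7344.24 + 2663·8075.14 = 26667098.54.
Remaining total for class A: 43698172.88 − 26667098.54 = 17031074.34.
Divide by its size: 17031074.34 / 2338 = 7284.4629... → 7284.46.

7284.46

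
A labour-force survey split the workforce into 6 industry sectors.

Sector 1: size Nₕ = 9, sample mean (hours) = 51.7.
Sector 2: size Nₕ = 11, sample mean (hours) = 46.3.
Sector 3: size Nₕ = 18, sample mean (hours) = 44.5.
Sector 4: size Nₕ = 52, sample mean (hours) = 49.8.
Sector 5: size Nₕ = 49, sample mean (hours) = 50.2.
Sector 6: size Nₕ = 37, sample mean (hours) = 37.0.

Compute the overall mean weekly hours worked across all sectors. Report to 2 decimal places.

46.56

N = 176; weights Wₕ = Nₕ/N = (0.0511, 0.0625, 0.1023, 0.2955, 0.2784, 0.2102).
x̄_st = Σ Wₕ·x̄ₕ = 0.0511·51.7 + 0.0625·46.3 + 0.1023·44.5 + 0.2955·49.8 + 0.2784·50.2 + 0.2102·37.0 ≈ 46.5568...
→ 46.56.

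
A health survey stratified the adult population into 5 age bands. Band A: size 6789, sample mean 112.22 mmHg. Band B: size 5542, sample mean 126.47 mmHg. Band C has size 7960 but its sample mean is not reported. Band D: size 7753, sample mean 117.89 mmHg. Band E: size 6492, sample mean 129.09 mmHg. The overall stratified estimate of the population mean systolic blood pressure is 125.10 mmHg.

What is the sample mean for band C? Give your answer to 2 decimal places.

Σ Nₕx̄ₕ = N·μ, so 7960·x̄_C = 34536·125.10 − (6789·112.22 + 5542·126.47 + 7753·117.89 + 6492·129.09).
= 4320453.6 − 3214811.77 = 1105641.83.
x̄_C = 1105641.83 / 7960 = 138.8997... → 138.90.

138.90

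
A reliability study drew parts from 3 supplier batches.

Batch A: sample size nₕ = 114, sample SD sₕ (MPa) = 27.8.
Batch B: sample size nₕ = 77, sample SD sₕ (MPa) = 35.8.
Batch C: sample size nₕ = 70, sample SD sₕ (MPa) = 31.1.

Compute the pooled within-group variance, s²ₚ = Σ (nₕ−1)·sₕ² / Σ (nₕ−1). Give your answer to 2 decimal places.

Degrees of freedom: 113 + 76 + 69 = 258.
Σ(nₕ−1)sₕ² = 113·772.84 + 76·1281.64 + 69·967.21 = 251473.05.
s²ₚ = 251473.05 / 258 = 974.7017... → 974.70.

974.70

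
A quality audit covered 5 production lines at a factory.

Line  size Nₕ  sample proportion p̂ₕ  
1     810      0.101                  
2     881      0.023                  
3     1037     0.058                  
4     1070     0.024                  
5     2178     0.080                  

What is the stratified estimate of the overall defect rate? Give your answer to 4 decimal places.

Wₕ = Nₕ/N with N = 5976: 0.1355, 0.1474, 0.1735, 0.1790, 0.3645.
p̂_st = 0.1355·0.101 + 0.1474·0.023 + 0.1735·0.058 + 0.1790·0.024 + 0.3645·0.080 ≈ 0.060599... → 0.0606.

0.0606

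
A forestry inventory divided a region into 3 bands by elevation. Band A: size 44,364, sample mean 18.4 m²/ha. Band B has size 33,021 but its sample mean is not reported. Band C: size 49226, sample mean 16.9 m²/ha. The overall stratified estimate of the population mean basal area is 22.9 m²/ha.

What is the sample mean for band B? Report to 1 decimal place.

37.9

N = 44364 + 33021 + 49226 = 126611.
Overall total = μ·N = 22.9·126611 = 2899391.9.
Subtract the known strata: 44364·18.4 + 49226·16.9 = 1648217.
Remaining total for band B: 2899391.9 − 1648217 = 1251174.9.
Divide by its size: 1251174.9 / 33021 = 37.890... → 37.9.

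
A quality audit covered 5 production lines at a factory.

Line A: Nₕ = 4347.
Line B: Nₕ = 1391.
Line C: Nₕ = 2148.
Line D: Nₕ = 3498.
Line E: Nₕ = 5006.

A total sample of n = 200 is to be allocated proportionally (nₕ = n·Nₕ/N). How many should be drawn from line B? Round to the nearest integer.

Share of line B = 1391/16390 = 0.08487.
Allocate 200 × 0.08487 = 16.974... → 17.

17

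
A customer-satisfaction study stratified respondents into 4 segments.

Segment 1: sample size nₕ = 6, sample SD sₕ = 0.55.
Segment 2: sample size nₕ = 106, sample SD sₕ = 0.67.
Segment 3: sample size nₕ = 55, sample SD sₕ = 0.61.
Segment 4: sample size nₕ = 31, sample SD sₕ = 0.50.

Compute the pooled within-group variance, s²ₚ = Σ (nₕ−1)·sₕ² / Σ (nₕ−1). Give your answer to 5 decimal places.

Degrees of freedom: 5 + 105 + 54 + 30 = 194.
Σ(nₕ−1)sₕ² = 5·0.3025 + 105·0.4489 + 54·0.3721 + 30·0.25 = 76.2404.
s²ₚ = 76.2404 / 194 = 0.3929918... → 0.39299.

0.39299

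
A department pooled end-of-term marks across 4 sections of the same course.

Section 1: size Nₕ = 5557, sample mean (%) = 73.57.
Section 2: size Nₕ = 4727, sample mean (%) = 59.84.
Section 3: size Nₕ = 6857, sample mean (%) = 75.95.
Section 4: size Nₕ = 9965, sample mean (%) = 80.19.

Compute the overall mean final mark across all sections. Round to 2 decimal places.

74.21

N = 27106; weights Wₕ = Nₕ/N = (0.2050, 0.1744, 0.2530, 0.3676).
x̄_st = Σ Wₕ·x̄ₕ = 0.2050·73.57 + 0.1744·59.84 + 0.2530·75.95 + 0.3676·80.19 ≈ 74.2114...
→ 74.21.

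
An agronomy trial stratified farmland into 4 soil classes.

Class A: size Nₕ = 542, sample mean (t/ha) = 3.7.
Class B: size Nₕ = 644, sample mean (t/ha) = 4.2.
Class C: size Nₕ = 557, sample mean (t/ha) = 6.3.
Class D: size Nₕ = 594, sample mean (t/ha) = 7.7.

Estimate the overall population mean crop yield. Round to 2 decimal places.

5.47

N = 542 + 644 + 557 + 594 = 2337.
Weight each subgroup mean by Nₕ/N and sum.
Σ Nₕx̄ₕ = 542·3.7 + 644·4.2 + 557·6.3 + 594·7.7 = 2005.4 + 2704.8 + 3509.1 + 4573.8 = 12793.1.
Divide by N: 12793.1 / 2337 = 5.4742... → 5.47.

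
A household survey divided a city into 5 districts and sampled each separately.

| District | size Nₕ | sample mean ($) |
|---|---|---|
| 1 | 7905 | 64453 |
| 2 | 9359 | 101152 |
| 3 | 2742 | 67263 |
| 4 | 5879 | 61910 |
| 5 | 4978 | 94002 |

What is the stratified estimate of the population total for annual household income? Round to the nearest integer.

2472528525

1: 7905·64453 = 509500965
2: 9359·101152 = 946681568
3: 2742·67263 = 184435146
4: 5879·61910 = 363968890
5: 4978·94002 = 467941956
τ̂ = Σ Nₕx̄ₕ = 2472528525.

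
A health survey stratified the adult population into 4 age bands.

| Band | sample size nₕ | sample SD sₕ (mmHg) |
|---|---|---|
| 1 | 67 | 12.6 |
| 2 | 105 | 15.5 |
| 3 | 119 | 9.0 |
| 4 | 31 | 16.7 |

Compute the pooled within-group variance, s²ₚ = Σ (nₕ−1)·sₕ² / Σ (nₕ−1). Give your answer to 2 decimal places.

167.89

1: (67−1)·12.6² = 66·158.76 = 10478.16
2: (105−1)·15.5² = 104·240.25 = 24986
3: (119−1)·9.0² = 118·81 = 9558
4: (31−1)·16.7² = 30·278.89 = 8366.7
Numerator = 53388.86; denominator = Σ(nₕ−1) = 318.
s²ₚ = 53388.86/318 = 167.8895... → 167.89.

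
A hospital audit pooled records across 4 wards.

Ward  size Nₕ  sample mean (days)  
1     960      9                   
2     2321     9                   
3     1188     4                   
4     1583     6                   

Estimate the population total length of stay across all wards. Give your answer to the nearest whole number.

43779

1: 960·9 = 8640
2: 2321·9 = 20889
3: 1188·4 = 4752
4: 1583·6 = 9498
τ̂ = Σ Nₕx̄ₕ = 43779.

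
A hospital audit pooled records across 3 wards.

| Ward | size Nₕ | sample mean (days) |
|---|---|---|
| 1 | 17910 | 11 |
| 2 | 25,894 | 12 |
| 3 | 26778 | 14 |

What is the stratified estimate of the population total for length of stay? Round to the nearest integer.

Population total = Σ Nₕ·x̄ₕ (each stratum's size times its mean).
17910·11 + 25894·12 + 26778·14 = 197010 + 310728 + 374892 = 882630.

882630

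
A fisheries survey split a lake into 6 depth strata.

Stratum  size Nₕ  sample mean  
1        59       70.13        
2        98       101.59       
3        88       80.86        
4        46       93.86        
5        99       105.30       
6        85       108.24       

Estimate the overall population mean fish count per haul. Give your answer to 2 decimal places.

N = 475; weights Wₕ = Nₕ/N = (0.1242, 0.2063, 0.1853, 0.0968, 0.2084, 0.1789).
x̄_st = Σ Wₕ·x̄ₕ = 0.1242·70.13 + 0.2063·101.59 + 0.1853·80.86 + 0.0968·93.86 + 0.2084·105.30 + 0.1789·108.24 ≈ 95.0565...
→ 95.06.

95.06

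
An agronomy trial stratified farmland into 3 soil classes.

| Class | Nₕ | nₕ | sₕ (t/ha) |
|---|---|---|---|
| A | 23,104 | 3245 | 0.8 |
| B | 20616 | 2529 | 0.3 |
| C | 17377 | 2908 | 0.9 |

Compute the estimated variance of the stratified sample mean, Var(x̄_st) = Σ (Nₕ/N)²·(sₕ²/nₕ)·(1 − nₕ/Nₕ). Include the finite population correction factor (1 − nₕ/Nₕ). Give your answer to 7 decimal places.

N = 61097. Term for each stratum: Wₕ²sₕ²/nₕ·(1−nₕ/Nₕ).
Var(x̄_st) = 0.0000242421 + 0.0000035549 + 0.0000187614 = 0.0000465583 → 0.0000466.

0.0000466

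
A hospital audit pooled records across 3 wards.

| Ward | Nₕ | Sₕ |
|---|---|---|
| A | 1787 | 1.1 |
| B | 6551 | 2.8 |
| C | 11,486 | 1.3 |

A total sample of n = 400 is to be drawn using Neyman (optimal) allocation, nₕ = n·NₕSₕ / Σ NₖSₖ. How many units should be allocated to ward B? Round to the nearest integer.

Σ NₕSₕ = 1787·1.1 + 6551·2.8 + 11486·1.3 = 35240.3.
Share for B: 18342.8/35240.3 = 0.52051.
n_B = 400 × 0.52051 = 208.203... → 208.

208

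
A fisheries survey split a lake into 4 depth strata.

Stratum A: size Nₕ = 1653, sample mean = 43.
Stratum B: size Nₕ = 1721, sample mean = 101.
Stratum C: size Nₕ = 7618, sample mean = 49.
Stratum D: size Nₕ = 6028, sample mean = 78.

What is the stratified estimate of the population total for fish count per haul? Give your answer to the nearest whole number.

1088366

Population total = Σ Nₕ·x̄ₕ (each stratum's size times its mean).
1653·43 + 1721·101 + 7618·49 + 6028·78 = 71079 + 173821 + 373282 + 470184 = 1088366.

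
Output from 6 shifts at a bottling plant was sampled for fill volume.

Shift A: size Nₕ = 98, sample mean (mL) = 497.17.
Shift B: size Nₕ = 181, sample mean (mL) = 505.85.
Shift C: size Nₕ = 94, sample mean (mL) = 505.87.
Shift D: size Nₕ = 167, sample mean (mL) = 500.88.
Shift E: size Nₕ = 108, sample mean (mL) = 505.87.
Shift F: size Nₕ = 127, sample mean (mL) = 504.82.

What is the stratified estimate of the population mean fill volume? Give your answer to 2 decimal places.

N = 98 + 181 + 94 + 167 + 108 + 127 = 775.
Overall mean = Σ (Nₕ/N)·x̄ₕ — weight by population share, not a simple average.
Σ Nₕx̄ₕ = 98·497.17 + 181·505.85 + 94·505.87 + 167·500.88 + 108·505.87 + 127·504.82 = 48722.66 + 91558.85 + 47551.78 + 83646.96 + 54633.96 + 64112.14 = 390226.35.
Divide by N: 390226.35 / 775 = 503.5179... → 503.52.

503.52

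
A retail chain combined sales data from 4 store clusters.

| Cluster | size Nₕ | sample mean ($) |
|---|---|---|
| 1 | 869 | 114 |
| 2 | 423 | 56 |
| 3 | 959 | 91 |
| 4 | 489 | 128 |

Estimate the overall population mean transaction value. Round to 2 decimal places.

N = 2740; weights Wₕ = Nₕ/N = (0.3172, 0.1544, 0.3500, 0.1785).
x̄_st = Σ Wₕ·x̄ₕ = 0.3172·114 + 0.1544·56 + 0.3500·91 + 0.1785·128 ≈ 99.4945...
→ 99.49.

99.49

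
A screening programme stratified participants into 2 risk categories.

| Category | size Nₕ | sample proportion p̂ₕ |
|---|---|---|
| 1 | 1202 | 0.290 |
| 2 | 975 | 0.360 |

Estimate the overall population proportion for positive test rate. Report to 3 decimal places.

N = 1202 + 975 = 2177.
Overall proportion = Σ (Nₕ/N)·p̂ₕ.
Σ Nₕp̂ₕ = 348.58 + 351 = 699.58.
699.58 / 2177 = 0.32135... → 0.321.

0.321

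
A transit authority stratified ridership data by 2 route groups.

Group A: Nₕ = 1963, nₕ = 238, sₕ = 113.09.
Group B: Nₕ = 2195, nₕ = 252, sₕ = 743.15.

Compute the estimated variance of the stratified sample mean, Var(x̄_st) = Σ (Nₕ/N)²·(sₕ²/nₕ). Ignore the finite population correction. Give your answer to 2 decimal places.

N = 4158. Term for each stratum: Wₕ²sₕ²/nₕ.
Var(x̄_st) = 11.97686 + 610.73457 = 622.71143 → 622.71.

622.71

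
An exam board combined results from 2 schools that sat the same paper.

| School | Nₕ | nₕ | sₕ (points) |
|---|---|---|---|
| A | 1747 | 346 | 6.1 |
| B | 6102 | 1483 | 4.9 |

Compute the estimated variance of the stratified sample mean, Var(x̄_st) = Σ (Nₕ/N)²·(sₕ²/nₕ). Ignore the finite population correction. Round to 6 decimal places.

0.015113

N = 7849; Wₕ = Nₕ/N.
school A: (1747/7849)²·6.1²/346 = 0.005327712
school B: (6102/7849)²·4.9²/1483 = 0.009785134
Sum = 0.015112845 → 0.015113.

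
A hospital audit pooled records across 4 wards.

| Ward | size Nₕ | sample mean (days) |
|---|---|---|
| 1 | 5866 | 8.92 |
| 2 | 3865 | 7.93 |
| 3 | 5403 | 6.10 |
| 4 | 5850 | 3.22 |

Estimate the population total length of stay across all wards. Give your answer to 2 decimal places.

1: 5866·8.92 = 52324.72
2: 3865·7.93 = 30649.45
3: 5403·6.10 = 32958.3
4: 5850·3.22 = 18837
τ̂ = Σ Nₕx̄ₕ = 134769.47.

134769.47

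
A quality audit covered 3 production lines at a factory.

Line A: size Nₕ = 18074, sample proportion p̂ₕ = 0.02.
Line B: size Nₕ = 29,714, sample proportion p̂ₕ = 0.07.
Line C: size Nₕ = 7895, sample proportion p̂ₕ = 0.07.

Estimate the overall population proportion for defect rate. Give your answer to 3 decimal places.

Wₕ = Nₕ/N with N = 55683: 0.3246, 0.5336, 0.1418.
p̂_st = 0.3246·0.02 + 0.5336·0.07 + 0.1418·0.07 ≈ 0.05377... → 0.054.

0.054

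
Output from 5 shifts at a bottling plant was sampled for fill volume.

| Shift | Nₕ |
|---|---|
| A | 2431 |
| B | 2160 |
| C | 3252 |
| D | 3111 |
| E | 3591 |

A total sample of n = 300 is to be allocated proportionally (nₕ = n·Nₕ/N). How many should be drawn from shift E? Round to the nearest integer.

Share of shift E = 3591/14545 = 0.24689.
Allocate 300 × 0.24689 = 74.067... → 74.

74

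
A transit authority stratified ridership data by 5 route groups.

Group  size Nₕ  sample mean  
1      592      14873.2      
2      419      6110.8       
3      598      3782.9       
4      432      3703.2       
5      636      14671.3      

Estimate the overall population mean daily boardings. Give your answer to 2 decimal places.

9173.80

x̄_st = (Σ Nₕx̄ₕ) / (Σ Nₕ) = (592·14873.2 + 419·6110.8 + 598·3782.9 + 432·3703.2 + 636·14671.3) / 2677
= 24558263 / 2677 = 9173.8001... → 9173.80.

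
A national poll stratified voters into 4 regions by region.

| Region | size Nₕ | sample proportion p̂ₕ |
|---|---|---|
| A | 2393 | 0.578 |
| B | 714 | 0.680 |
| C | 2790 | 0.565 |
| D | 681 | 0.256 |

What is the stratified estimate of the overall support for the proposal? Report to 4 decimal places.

N = 2393 + 714 + 2790 + 681 = 6578.
Overall proportion = Σ (Nₕ/N)·p̂ₕ.
Σ Nₕp̂ₕ = 1383.154 + 485.52 + 1576.35 + 174.336 = 3619.36.
3619.36 / 6578 = 0.550222... → 0.5502.

0.5502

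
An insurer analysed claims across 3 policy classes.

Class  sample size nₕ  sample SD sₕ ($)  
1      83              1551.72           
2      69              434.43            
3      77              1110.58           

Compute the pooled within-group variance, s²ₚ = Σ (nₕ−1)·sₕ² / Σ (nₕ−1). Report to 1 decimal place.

1345192.7

Degrees of freedom: 82 + 68 + 76 = 226.
Σ(nₕ−1)sₕ² = 82·2407834.9584 + 68·188729.4249 + 76·1233387.9364 = 304013550.6484.
s²ₚ = 304013550.6484 / 226 = 1345192.702... → 1345192.7.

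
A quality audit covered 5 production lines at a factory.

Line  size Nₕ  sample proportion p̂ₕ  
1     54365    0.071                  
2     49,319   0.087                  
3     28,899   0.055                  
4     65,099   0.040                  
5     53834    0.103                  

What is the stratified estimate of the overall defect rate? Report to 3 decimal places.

0.071

N = 54365 + 49319 + 28899 + 65099 + 53834 = 251516.
Overall proportion = Σ (Nₕ/N)·p̂ₕ.
Σ Nₕp̂ₕ = 3859.915 + 4290.753 + 1589.445 + 2603.96 + 5544.902 = 17888.975.
17888.975 / 251516 = 0.07112... → 0.071.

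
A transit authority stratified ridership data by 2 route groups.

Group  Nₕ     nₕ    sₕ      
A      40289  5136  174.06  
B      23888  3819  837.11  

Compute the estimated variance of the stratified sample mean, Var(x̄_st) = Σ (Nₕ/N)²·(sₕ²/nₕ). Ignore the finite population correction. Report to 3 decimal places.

N = 64177. Term for each stratum: Wₕ²sₕ²/nₕ.
Var(x̄_st) = 2.324808 + 25.422377 = 27.747185 → 27.747.

27.747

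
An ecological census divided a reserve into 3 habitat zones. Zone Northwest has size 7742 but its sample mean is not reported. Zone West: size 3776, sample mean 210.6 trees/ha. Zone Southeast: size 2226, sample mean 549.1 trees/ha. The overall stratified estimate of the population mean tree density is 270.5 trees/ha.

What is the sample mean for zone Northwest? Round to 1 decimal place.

Σ Nₕx̄ₕ = N·μ, so 7742·x̄_Northwest = 13744·270.5 − (3776·210.6 + 2226·549.1).
= 3717752 − 2017522.2 = 1700229.8.
x̄_Northwest = 1700229.8 / 7742 = 219.611... → 219.6.

219.6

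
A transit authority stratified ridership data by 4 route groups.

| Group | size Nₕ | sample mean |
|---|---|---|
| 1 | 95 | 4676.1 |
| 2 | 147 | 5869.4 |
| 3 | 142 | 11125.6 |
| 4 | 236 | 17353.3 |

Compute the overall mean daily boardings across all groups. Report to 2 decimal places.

N = 620; weights Wₕ = Nₕ/N = (0.1532, 0.2371, 0.2290, 0.3806).
x̄_st = Σ Wₕ·x̄ₕ = 0.1532·4676.1 + 0.2371·5869.4 + 0.2290·11125.6 + 0.3806·17353.3 ≈ 11261.6860...
→ 11261.69.

11261.69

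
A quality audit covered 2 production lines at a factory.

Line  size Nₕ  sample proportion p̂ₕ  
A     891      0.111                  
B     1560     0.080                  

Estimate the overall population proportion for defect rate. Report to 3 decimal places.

0.091

N = 891 + 1560 = 2451.
Overall proportion = Σ (Nₕ/N)·p̂ₕ.
Σ Nₕp̂ₕ = 98.901 + 124.8 = 223.701.
223.701 / 2451 = 0.09127... → 0.091.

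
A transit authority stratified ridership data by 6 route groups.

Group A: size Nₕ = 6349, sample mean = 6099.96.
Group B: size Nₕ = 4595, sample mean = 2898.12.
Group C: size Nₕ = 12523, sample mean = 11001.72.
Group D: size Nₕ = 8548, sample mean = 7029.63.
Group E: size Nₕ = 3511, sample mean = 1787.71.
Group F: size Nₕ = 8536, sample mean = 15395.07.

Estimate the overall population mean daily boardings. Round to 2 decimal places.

8796.66

N = 6349 + 4595 + 12523 + 8548 + 3511 + 8536 = 44062.
Overall mean = Σ (Nₕ/N)·x̄ₕ — weight by population share, not a simple average.
Σ Nₕx̄ₕ = 6349·6099.96 + 4595·2898.12 + 12523·11001.72 + 8548·7029.63 + 3511·1787.71 + 8536·15395.07 = 38728646.04 + 13316861.4 + 137774539.56 + 60089277.24 + 6276649.81 + 131412317.52 = 387598291.57.
Divide by N: 387598291.57 / 44062 = 8796.6568... → 8796.66.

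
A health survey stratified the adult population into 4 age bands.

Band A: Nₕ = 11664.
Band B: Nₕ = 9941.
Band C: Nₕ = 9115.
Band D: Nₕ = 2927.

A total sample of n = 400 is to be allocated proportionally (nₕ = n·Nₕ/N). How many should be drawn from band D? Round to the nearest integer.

35

Share of band D = 2927/33647 = 0.08699.
Allocate 400 × 0.08699 = 34.797... → 35.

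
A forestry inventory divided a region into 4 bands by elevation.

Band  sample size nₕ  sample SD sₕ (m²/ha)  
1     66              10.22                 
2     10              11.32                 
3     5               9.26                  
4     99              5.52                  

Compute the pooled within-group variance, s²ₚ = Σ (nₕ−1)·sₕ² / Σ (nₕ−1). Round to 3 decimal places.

Degrees of freedom: 65 + 9 + 4 + 98 = 176.
Σ(nₕ−1)sₕ² = 65·104.4484 + 9·128.1424 + 4·85.7476 + 98·30.4704 = 11271.5172.
s²ₚ = 11271.5172 / 176 = 64.04271... → 64.043.

64.043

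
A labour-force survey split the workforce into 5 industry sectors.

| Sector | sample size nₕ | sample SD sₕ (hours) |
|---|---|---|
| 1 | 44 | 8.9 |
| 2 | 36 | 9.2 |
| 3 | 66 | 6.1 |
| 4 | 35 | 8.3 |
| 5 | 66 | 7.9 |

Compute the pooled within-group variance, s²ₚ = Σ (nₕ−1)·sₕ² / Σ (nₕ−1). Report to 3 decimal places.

1: (44−1)·8.9² = 43·79.21 = 3406.03
2: (36−1)·9.2² = 35·84.64 = 2962.4
3: (66−1)·6.1² = 65·37.21 = 2418.65
4: (35−1)·8.3² = 34·68.89 = 2342.26
5: (66−1)·7.9² = 65·62.41 = 4056.65
Numerator = 15185.99; denominator = Σ(nₕ−1) = 242.
s²ₚ = 15185.99/242 = 62.75202... → 62.752.

62.752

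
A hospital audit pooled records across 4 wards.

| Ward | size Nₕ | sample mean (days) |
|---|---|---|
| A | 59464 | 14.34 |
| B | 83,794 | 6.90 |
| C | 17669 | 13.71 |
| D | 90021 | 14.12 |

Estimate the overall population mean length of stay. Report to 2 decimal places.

N = 59464 + 83794 + 17669 + 90021 = 250948.
Weight each subgroup mean by Nₕ/N and sum.
Σ Nₕx̄ₕ = 59464·14.34 + 83794·6.90 + 17669·13.71 + 90021·14.12 = 852713.76 + 578178.6 + 242241.99 + 1271096.52 = 2944230.87.
Divide by N: 2944230.87 / 250948 = 11.7324... → 11.73.

11.73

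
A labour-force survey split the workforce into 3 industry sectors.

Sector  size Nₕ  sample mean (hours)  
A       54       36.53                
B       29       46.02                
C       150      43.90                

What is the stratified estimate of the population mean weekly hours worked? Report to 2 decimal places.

N = 54 + 29 + 150 = 233.
The stratified mean weights each stratum mean by its population share Nₕ/N.
Σ Nₕx̄ₕ = 54·36.53 + 29·46.02 + 150·43.90 = 1972.62 + 1334.58 + 6585 = 9892.2.
Divide by N: 9892.2 / 233 = 42.4558... → 42.46.

42.46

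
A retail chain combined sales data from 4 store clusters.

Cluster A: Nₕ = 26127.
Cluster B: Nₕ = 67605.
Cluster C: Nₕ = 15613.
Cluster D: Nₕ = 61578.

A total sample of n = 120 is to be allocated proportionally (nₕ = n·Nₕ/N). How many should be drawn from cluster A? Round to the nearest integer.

18

N = 26127 + 67605 + 15613 + 61578 = 170923.
n_A = 120·26127/170923 = 18.343... → 18.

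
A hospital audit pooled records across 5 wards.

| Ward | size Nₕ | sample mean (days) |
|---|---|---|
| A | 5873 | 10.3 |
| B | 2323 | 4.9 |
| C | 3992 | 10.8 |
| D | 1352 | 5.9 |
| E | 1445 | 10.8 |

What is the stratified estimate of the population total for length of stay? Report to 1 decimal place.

Population total = Σ Nₕ·x̄ₕ (each stratum's size times its mean).
5873·10.3 + 2323·4.9 + 3992·10.8 + 1352·5.9 + 1445·10.8 = 60491.9 + 11382.7 + 43113.6 + 7976.8 + 15606 = 138571.0.

138571.0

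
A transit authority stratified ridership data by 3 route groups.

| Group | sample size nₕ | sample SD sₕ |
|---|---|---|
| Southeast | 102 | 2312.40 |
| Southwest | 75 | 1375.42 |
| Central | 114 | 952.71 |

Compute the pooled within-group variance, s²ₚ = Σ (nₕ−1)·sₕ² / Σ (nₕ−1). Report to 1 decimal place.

Southeast: (102−1)·2312.40² = 101·5347193.76 = 540066569.76
Southwest: (75−1)·1375.42² = 74·1891780.1764 = 139991733.0536
Central: (114−1)·952.71² = 113·907656.3441 = 102565166.8833
Numerator = 782623469.6969; denominator = Σ(nₕ−1) = 288.
s²ₚ = 782623469.6969/288 = 2717442.603... → 2717442.6.

2717442.6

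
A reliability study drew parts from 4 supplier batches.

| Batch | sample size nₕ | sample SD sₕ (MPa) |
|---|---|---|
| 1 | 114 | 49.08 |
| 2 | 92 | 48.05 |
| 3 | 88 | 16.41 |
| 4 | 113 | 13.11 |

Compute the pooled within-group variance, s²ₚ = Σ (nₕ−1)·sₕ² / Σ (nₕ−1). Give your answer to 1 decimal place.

1: (114−1)·49.08² = 113·2408.8464 = 272199.6432
2: (92−1)·48.05² = 91·2308.8025 = 210101.0275
3: (88−1)·16.41² = 87·269.2881 = 23428.0647
4: (113−1)·13.11² = 112·171.8721 = 19249.6752
Numerator = 524978.4106; denominator = Σ(nₕ−1) = 403.
s²ₚ = 524978.4106/403 = 1302.676... → 1302.7.

1302.7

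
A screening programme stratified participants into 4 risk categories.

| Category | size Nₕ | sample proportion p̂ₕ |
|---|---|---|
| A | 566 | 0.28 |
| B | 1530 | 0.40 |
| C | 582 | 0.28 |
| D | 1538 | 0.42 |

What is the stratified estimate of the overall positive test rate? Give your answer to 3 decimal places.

N = 566 + 1530 + 582 + 1538 = 4216.
Overall proportion = Σ (Nₕ/N)·p̂ₕ.
Σ Nₕp̂ₕ = 158.48 + 612 + 162.96 + 645.96 = 1579.4.
1579.4 / 4216 = 0.37462... → 0.375.

0.375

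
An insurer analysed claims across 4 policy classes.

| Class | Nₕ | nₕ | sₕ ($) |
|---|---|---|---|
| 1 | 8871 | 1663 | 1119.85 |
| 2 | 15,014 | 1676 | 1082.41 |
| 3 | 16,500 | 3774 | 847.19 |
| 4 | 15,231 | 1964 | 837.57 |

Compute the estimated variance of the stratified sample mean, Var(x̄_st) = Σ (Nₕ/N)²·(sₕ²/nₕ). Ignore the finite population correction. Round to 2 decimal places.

113.66

N = 55616; Wₕ = Nₕ/N.
class 1: (8871/55616)²·1119.85²/1663 = 19.18550
class 2: (15014/55616)²·1082.41²/1676 = 50.94516
class 3: (16500/55616)²·847.19²/3774 = 16.73895
class 4: (15231/55616)²·837.57²/1964 = 26.78910
Sum = 113.65870 → 113.66.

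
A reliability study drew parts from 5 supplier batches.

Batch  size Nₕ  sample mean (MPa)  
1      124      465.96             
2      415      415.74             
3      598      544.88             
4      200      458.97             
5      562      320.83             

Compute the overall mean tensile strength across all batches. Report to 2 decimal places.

436.15

x̄_st = (Σ Nₕx̄ₕ) / (Σ Nₕ) = (124·465.96 + 415·415.74 + 598·544.88 + 200·458.97 + 562·320.83) / 1899
= 828249.84 / 1899 = 436.1505... → 436.15.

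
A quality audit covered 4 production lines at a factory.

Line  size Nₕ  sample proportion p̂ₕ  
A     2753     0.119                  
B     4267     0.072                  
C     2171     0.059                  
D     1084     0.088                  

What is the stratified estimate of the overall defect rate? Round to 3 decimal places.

0.084

Wₕ = Nₕ/N with N = 10275: 0.2679, 0.4153, 0.2113, 0.1055.
p̂_st = 0.2679·0.119 + 0.4153·0.072 + 0.2113·0.059 + 0.1055·0.088 ≈ 0.08353... → 0.084.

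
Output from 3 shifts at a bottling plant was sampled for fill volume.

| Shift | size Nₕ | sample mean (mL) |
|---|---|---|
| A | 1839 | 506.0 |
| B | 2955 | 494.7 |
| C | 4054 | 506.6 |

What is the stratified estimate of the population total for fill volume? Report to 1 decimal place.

A: 1839·506.0 = 930534
B: 2955·494.7 = 1461838.5
C: 4054·506.6 = 2053756.4
τ̂ = Σ Nₕx̄ₕ = 4446128.9.

4446128.9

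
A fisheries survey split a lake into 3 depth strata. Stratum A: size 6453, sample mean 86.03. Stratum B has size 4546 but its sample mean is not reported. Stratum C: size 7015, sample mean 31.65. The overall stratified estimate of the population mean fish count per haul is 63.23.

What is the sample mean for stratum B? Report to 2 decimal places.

79.60

N = 6453 + 4546 + 7015 = 18014.
Overall total = μ·N = 63.23·18014 = 1139025.22.
Subtract the known strata: 6453·86.03 + 7015·31.65 = 777176.34.
Remaining total for stratum B: 1139025.22 − 777176.34 = 361848.88.
Divide by its size: 361848.88 / 4546 = 79.5972... → 79.60.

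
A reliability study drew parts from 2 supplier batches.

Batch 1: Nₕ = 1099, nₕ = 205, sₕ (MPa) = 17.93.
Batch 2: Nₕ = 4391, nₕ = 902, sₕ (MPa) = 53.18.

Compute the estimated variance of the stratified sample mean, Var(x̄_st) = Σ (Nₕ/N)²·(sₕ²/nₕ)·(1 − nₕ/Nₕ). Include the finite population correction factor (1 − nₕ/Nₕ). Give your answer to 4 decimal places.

1.6448

N = 5490. Term for each stratum: Wₕ²sₕ²/nₕ·(1−nₕ/Nₕ).
Var(x̄_st) = 0.0511208 + 1.5937120 = 1.6448328 → 1.6448.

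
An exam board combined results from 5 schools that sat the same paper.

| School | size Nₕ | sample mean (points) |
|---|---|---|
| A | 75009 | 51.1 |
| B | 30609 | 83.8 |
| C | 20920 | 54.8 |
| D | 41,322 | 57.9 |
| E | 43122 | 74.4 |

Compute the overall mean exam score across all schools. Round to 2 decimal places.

62.30

x̄_st = (Σ Nₕx̄ₕ) / (Σ Nₕ) = (75009·51.1 + 30609·83.8 + 20920·54.8 + 41322·57.9 + 43122·74.4) / 210982
= 13145230.7 / 210982 = 62.3050... → 62.30.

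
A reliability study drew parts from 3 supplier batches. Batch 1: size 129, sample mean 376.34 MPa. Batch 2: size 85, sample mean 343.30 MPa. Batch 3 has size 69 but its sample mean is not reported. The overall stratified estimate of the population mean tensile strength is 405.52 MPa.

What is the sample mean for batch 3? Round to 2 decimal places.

N = 129 + 85 + 69 = 283.
Overall total = μ·N = 405.52·283 = 114762.16.
Subtract the known strata: 129·376.34 + 85·343.30 = 77728.36.
Remaining total for batch 3: 114762.16 − 77728.36 = 37033.8.
Divide by its size: 37033.8 / 69 = 536.7217... → 536.72.

536.72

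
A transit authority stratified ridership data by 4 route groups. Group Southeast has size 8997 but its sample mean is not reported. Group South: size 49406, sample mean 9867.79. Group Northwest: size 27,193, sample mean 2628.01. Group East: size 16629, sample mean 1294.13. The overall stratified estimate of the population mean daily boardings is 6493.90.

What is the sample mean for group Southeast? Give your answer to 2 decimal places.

Σ Nₕx̄ₕ = N·μ, so 8997·x̄_Southeast = 102225·6493.90 − (49406·9867.79 + 27193·2628.01 + 16629·1294.13).
= 663838927.5 − 580511596.44 = 83327331.06.
x̄_Southeast = 83327331.06 / 8997 = 9261.6796... → 9261.68.

9261.68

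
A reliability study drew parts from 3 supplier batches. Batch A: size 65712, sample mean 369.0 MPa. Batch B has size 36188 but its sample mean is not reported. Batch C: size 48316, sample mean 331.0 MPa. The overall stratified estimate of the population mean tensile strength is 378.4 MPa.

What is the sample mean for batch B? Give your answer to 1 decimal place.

458.8

N = 65712 + 36188 + 48316 = 150216.
Overall total = μ·N = 378.4·150216 = 56841734.4.
Subtract the known strata: 65712·369.0 + 48316·331.0 = 40240324.
Remaining total for batch B: 56841734.4 − 40240324 = 16601410.4.
Divide by its size: 16601410.4 / 36188 = 458.755... → 458.8.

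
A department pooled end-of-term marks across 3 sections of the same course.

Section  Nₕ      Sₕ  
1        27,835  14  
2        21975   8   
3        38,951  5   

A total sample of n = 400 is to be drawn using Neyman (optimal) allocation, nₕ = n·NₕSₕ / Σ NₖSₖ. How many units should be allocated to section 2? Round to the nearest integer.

1: NₕSₕ = 27835·14 = 389690
2: NₕSₕ = 21975·8 = 175800
3: NₕSₕ = 38951·5 = 194755
Σ NₕSₕ = 760245.
n_2 = 400·175800/760245 = 92.496... → 92.

92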